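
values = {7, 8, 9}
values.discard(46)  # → {7, 8, 9}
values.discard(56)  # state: {7, 8, 9}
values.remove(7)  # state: {8, 9}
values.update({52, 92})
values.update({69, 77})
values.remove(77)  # {8, 9, 52, 69, 92}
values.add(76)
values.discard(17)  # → {8, 9, 52, 69, 76, 92}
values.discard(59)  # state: {8, 9, 52, 69, 76, 92}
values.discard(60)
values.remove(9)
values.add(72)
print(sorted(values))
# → [8, 52, 69, 72, 76, 92]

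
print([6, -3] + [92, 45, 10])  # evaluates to [6, -3, 92, 45, 10]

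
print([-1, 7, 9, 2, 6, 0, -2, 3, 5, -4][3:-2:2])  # [2, 0, 3]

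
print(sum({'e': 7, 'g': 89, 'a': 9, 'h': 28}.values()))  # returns 133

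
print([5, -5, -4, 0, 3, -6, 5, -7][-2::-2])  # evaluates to [5, 3, -4, 5]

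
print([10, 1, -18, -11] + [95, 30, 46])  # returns [10, 1, -18, -11, 95, 30, 46]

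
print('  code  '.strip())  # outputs code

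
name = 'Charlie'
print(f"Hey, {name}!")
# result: Hey, Charlie!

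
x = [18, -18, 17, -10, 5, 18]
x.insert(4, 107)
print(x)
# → [18, -18, 17, -10, 107, 5, 18]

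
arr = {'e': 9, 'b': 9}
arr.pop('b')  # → 9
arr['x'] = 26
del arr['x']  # {'e': 9}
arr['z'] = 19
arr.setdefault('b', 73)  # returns 73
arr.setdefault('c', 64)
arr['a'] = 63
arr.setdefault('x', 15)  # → 15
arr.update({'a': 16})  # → {'e': 9, 'z': 19, 'b': 73, 'c': 64, 'a': 16, 'x': 15}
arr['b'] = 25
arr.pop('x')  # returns 15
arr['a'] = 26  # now {'e': 9, 'z': 19, 'b': 25, 'c': 64, 'a': 26}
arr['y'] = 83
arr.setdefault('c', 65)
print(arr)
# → {'e': 9, 'z': 19, 'b': 25, 'c': 64, 'a': 26, 'y': 83}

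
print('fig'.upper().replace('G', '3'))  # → FI3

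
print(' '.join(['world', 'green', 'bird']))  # world green bird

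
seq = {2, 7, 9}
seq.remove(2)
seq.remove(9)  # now {7}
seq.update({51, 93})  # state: {7, 51, 93}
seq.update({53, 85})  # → {7, 51, 53, 85, 93}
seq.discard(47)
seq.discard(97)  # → {7, 51, 53, 85, 93}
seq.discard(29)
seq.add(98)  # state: {7, 51, 53, 85, 93, 98}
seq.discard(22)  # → {7, 51, 53, 85, 93, 98}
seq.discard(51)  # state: {7, 53, 85, 93, 98}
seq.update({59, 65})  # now {7, 53, 59, 65, 85, 93, 98}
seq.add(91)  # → {7, 53, 59, 65, 85, 91, 93, 98}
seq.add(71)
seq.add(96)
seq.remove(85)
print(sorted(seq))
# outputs [7, 53, 59, 65, 71, 91, 93, 96, 98]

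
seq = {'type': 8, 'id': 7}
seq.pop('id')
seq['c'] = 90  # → {'type': 8, 'c': 90}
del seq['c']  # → {'type': 8}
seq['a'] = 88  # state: {'type': 8, 'a': 88}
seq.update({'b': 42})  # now {'type': 8, 'a': 88, 'b': 42}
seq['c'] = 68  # {'type': 8, 'a': 88, 'b': 42, 'c': 68}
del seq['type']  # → {'a': 88, 'b': 42, 'c': 68}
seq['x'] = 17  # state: {'a': 88, 'b': 42, 'c': 68, 'x': 17}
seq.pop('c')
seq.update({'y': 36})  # {'a': 88, 'b': 42, 'x': 17, 'y': 36}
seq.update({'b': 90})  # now {'a': 88, 'b': 90, 'x': 17, 'y': 36}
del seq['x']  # {'a': 88, 'b': 90, 'y': 36}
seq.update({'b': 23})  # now {'a': 88, 'b': 23, 'y': 36}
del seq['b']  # {'a': 88, 'y': 36}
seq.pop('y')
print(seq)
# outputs {'a': 88}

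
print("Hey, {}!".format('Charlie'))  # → Hey, Charlie!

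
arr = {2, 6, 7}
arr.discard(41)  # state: {2, 6, 7}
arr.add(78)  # {2, 6, 7, 78}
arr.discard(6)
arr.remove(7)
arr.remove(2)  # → {78}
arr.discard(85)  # {78}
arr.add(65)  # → {65, 78}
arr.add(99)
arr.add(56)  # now {56, 65, 78, 99}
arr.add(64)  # {56, 64, 65, 78, 99}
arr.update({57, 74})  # {56, 57, 64, 65, 74, 78, 99}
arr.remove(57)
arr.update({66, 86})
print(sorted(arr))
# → [56, 64, 65, 66, 74, 78, 86, 99]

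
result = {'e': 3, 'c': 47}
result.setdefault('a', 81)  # 81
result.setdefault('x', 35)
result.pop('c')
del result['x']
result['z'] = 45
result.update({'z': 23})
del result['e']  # {'a': 81, 'z': 23}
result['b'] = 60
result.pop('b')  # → 60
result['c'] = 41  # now {'a': 81, 'z': 23, 'c': 41}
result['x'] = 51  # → {'a': 81, 'z': 23, 'c': 41, 'x': 51}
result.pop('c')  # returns 41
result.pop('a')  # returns 81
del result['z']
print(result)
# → {'x': 51}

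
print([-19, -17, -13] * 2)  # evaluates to [-19, -17, -13, -19, -17, -13]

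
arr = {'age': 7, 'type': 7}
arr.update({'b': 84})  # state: {'age': 7, 'type': 7, 'b': 84}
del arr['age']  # {'type': 7, 'b': 84}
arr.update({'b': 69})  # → {'type': 7, 'b': 69}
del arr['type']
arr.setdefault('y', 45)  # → 45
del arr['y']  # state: {'b': 69}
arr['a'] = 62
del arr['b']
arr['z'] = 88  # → {'a': 62, 'z': 88}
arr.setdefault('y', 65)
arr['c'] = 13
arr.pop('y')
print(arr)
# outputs {'a': 62, 'z': 88, 'c': 13}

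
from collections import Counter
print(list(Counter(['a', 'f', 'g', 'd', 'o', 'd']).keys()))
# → ['a', 'f', 'g', 'd', 'o']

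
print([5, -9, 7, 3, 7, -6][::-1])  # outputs [-6, 7, 3, 7, -9, 5]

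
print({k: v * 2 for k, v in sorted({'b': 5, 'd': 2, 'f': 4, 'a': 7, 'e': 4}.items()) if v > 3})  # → {'a': 14, 'b': 10, 'e': 8, 'f': 8}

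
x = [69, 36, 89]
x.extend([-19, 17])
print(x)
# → [69, 36, 89, -19, 17]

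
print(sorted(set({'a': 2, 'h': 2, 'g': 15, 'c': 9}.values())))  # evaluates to [2, 9, 15]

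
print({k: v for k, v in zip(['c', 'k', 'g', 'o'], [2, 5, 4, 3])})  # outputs {'c': 2, 'k': 5, 'g': 4, 'o': 3}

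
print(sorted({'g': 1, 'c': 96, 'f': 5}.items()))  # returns [('c', 96), ('f', 5), ('g', 1)]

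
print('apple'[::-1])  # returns elppa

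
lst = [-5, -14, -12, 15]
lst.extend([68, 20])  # [-5, -14, -12, 15, 68, 20]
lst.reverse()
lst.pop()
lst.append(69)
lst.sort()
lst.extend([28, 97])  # [-14, -12, 15, 20, 68, 69, 28, 97]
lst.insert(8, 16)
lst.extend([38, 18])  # [-14, -12, 15, 20, 68, 69, 28, 97, 16, 38, 18]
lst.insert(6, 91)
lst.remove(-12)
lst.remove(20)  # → [-14, 15, 68, 69, 91, 28, 97, 16, 38, 18]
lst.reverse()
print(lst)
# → [18, 38, 16, 97, 28, 91, 69, 68, 15, -14]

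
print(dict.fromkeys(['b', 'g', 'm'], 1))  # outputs {'b': 1, 'g': 1, 'm': 1}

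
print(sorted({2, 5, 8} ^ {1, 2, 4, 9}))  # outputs [1, 4, 5, 8, 9]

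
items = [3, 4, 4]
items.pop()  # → 4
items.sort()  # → [3, 4]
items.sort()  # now [3, 4]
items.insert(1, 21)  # [3, 21, 4]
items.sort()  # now [3, 4, 21]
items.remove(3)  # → [4, 21]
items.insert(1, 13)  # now [4, 13, 21]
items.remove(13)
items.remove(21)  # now [4]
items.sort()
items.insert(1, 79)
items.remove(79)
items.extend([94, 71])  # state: [4, 94, 71]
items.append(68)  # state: [4, 94, 71, 68]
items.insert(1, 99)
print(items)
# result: [4, 99, 94, 71, 68]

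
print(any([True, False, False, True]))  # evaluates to True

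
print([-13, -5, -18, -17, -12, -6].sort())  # None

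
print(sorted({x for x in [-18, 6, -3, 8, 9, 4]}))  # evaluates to [-18, -3, 4, 6, 8, 9]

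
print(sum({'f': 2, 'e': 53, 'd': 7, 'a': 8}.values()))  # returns 70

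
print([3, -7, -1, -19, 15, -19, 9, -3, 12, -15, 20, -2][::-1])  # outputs [-2, 20, -15, 12, -3, 9, -19, 15, -19, -1, -7, 3]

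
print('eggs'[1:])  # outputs ggs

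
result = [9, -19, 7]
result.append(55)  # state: [9, -19, 7, 55]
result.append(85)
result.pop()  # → 85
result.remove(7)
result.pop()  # 55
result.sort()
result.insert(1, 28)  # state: [-19, 28, 9]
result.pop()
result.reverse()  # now [28, -19]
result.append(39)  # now [28, -19, 39]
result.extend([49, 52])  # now [28, -19, 39, 49, 52]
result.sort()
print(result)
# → [-19, 28, 39, 49, 52]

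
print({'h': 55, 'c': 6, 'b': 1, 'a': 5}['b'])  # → 1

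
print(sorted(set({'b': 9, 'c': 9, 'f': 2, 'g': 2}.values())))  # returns [2, 9]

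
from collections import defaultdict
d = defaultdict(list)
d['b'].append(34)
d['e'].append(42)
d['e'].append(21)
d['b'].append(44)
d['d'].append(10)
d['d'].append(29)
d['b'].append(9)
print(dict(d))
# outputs {'b': [34, 44, 9], 'e': [42, 21], 'd': [10, 29]}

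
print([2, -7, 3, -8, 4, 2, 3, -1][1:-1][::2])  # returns [-7, -8, 2]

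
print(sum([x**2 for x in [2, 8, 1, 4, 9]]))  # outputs 166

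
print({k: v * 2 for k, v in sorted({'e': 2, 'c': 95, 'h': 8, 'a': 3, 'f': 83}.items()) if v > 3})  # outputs {'c': 190, 'f': 166, 'h': 16}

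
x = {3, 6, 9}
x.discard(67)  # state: {3, 6, 9}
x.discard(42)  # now {3, 6, 9}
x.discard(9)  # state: {3, 6}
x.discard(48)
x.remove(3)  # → {6}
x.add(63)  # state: {6, 63}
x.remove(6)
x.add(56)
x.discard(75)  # {56, 63}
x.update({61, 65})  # {56, 61, 63, 65}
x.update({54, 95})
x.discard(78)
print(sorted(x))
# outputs [54, 56, 61, 63, 65, 95]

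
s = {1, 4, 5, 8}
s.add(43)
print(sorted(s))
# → [1, 4, 5, 8, 43]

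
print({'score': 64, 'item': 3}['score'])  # 64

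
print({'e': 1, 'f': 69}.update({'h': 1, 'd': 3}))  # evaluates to None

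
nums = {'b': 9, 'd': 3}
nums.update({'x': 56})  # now {'b': 9, 'd': 3, 'x': 56}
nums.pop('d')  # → 3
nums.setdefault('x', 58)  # 56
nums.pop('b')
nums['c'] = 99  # {'x': 56, 'c': 99}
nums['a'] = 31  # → {'x': 56, 'c': 99, 'a': 31}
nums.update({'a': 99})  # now {'x': 56, 'c': 99, 'a': 99}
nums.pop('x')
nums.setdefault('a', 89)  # 99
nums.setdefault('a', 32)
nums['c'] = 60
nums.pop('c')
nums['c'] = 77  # {'a': 99, 'c': 77}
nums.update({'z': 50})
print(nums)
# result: {'a': 99, 'c': 77, 'z': 50}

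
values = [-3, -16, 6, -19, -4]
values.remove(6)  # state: [-3, -16, -19, -4]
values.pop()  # -4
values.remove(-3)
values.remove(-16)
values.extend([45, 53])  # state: [-19, 45, 53]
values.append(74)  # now [-19, 45, 53, 74]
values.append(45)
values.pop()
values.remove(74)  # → [-19, 45, 53]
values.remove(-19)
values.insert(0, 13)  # [13, 45, 53]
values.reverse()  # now [53, 45, 13]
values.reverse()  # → [13, 45, 53]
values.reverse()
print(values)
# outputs [53, 45, 13]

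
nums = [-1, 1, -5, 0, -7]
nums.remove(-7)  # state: [-1, 1, -5, 0]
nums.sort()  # [-5, -1, 0, 1]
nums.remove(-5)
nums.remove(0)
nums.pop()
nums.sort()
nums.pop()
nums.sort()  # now []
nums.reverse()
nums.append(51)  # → [51]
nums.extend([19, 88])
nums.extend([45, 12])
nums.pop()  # 12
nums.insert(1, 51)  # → [51, 51, 19, 88, 45]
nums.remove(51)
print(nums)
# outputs [51, 19, 88, 45]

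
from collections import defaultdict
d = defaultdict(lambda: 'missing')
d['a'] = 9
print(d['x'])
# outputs missing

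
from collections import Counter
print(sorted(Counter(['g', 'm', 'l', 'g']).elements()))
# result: ['g', 'g', 'l', 'm']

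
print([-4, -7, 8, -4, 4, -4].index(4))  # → 4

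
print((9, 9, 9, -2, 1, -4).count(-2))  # 1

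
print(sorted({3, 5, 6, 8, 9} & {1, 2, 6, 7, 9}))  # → [6, 9]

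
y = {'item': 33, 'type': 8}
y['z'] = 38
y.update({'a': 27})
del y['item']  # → {'type': 8, 'z': 38, 'a': 27}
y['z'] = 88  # {'type': 8, 'z': 88, 'a': 27}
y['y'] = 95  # {'type': 8, 'z': 88, 'a': 27, 'y': 95}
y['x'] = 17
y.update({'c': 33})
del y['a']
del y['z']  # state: {'type': 8, 'y': 95, 'x': 17, 'c': 33}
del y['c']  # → {'type': 8, 'y': 95, 'x': 17}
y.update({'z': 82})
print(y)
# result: {'type': 8, 'y': 95, 'x': 17, 'z': 82}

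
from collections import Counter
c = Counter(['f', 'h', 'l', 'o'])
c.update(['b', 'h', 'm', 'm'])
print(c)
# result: Counter({'h': 2, 'm': 2, 'f': 1, 'l': 1, 'o': 1, 'b': 1})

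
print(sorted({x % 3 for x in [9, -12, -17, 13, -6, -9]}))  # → [0, 1]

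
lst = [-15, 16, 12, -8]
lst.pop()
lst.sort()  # [-15, 12, 16]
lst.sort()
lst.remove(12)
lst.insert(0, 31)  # [31, -15, 16]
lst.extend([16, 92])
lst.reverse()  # [92, 16, 16, -15, 31]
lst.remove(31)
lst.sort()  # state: [-15, 16, 16, 92]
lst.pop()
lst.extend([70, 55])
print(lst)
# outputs [-15, 16, 16, 70, 55]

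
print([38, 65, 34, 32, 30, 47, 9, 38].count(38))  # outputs 2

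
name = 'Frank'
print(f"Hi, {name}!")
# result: Hi, Frank!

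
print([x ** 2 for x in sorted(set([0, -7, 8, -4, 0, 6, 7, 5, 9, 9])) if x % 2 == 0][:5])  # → [16, 0, 36, 64]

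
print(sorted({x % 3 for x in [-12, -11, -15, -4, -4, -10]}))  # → [0, 1, 2]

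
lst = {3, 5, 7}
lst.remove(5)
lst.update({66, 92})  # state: {3, 7, 66, 92}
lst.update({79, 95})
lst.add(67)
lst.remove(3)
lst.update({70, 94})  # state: {7, 66, 67, 70, 79, 92, 94, 95}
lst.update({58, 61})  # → {7, 58, 61, 66, 67, 70, 79, 92, 94, 95}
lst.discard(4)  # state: {7, 58, 61, 66, 67, 70, 79, 92, 94, 95}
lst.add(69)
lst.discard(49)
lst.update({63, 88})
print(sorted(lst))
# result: [7, 58, 61, 63, 66, 67, 69, 70, 79, 88, 92, 94, 95]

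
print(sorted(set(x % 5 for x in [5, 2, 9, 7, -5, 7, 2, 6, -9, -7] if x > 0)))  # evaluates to [0, 1, 2, 4]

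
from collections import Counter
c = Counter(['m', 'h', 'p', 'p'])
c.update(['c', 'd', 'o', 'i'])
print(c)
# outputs Counter({'p': 2, 'm': 1, 'h': 1, 'c': 1, 'd': 1, 'o': 1, 'i': 1})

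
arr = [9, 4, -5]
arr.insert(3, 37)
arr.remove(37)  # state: [9, 4, -5]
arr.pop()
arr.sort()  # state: [4, 9]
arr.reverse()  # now [9, 4]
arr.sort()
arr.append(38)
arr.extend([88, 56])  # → [4, 9, 38, 88, 56]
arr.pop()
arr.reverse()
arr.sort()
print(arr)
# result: [4, 9, 38, 88]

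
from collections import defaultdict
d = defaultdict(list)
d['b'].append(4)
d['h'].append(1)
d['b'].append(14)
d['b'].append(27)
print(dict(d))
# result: {'b': [4, 14, 27], 'h': [1]}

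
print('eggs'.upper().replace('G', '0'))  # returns E00S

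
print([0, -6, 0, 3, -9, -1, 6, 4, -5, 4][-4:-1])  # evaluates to [6, 4, -5]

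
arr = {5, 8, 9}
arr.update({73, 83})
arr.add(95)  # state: {5, 8, 9, 73, 83, 95}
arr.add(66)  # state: {5, 8, 9, 66, 73, 83, 95}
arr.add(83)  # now {5, 8, 9, 66, 73, 83, 95}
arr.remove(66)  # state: {5, 8, 9, 73, 83, 95}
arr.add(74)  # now {5, 8, 9, 73, 74, 83, 95}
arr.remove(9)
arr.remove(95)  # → {5, 8, 73, 74, 83}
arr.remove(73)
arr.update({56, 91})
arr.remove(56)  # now {5, 8, 74, 83, 91}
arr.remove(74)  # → {5, 8, 83, 91}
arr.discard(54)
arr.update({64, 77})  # {5, 8, 64, 77, 83, 91}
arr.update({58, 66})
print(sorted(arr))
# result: [5, 8, 58, 64, 66, 77, 83, 91]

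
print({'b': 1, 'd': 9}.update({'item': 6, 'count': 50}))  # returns None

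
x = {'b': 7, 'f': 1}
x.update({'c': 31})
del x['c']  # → {'b': 7, 'f': 1}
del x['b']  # {'f': 1}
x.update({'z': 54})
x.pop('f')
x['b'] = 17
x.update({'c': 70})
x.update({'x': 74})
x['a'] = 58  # {'z': 54, 'b': 17, 'c': 70, 'x': 74, 'a': 58}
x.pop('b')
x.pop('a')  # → 58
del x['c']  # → {'z': 54, 'x': 74}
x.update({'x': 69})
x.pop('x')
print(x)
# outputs {'z': 54}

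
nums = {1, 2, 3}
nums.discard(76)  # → {1, 2, 3}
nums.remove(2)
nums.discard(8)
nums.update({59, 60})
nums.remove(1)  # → {3, 59, 60}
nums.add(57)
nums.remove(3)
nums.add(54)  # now {54, 57, 59, 60}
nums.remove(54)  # {57, 59, 60}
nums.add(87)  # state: {57, 59, 60, 87}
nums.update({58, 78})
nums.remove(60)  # {57, 58, 59, 78, 87}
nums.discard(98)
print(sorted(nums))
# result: [57, 58, 59, 78, 87]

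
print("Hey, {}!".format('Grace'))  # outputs Hey, Grace!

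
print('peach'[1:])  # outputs each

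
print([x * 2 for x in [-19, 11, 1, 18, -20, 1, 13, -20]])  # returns [-38, 22, 2, 36, -40, 2, 26, -40]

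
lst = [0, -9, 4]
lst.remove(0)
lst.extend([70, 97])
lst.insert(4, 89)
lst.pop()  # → 89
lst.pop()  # 97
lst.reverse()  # [70, 4, -9]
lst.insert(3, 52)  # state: [70, 4, -9, 52]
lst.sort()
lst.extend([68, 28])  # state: [-9, 4, 52, 70, 68, 28]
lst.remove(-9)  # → [4, 52, 70, 68, 28]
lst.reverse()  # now [28, 68, 70, 52, 4]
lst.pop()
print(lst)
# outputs [28, 68, 70, 52]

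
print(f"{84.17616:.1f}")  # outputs 84.2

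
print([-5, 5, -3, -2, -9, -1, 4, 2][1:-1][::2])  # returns [5, -2, -1]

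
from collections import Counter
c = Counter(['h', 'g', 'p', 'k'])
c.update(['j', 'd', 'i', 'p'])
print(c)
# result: Counter({'p': 2, 'h': 1, 'g': 1, 'k': 1, 'j': 1, 'd': 1, 'i': 1})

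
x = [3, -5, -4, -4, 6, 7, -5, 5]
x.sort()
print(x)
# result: [-5, -5, -4, -4, 3, 5, 6, 7]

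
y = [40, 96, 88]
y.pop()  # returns 88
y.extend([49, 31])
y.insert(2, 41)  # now [40, 96, 41, 49, 31]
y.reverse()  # [31, 49, 41, 96, 40]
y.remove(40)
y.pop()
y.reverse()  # [41, 49, 31]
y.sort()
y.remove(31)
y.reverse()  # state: [49, 41]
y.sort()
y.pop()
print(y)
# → [41]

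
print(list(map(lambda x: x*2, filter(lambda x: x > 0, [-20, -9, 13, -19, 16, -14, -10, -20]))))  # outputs [26, 32]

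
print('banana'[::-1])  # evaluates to ananab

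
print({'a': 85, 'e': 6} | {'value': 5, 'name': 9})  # {'a': 85, 'e': 6, 'value': 5, 'name': 9}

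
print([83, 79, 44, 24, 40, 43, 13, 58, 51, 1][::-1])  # [1, 51, 58, 13, 43, 40, 24, 44, 79, 83]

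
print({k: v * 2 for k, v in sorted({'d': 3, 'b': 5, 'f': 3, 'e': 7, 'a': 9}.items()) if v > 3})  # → {'a': 18, 'b': 10, 'e': 14}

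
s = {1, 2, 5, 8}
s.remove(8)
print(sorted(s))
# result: [1, 2, 5]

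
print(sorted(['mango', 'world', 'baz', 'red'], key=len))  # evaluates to ['baz', 'red', 'mango', 'world']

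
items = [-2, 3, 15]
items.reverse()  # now [15, 3, -2]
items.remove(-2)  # [15, 3]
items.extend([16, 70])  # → [15, 3, 16, 70]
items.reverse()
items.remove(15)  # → [70, 16, 3]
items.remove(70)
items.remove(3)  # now [16]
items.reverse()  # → [16]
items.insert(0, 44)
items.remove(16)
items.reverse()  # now [44]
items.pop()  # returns 44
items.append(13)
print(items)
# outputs [13]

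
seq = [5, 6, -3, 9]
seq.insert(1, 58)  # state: [5, 58, 6, -3, 9]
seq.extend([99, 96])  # [5, 58, 6, -3, 9, 99, 96]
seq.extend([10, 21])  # [5, 58, 6, -3, 9, 99, 96, 10, 21]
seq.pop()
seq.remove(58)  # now [5, 6, -3, 9, 99, 96, 10]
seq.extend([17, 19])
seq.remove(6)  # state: [5, -3, 9, 99, 96, 10, 17, 19]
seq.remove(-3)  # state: [5, 9, 99, 96, 10, 17, 19]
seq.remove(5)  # [9, 99, 96, 10, 17, 19]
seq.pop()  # 19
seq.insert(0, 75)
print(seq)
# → [75, 9, 99, 96, 10, 17]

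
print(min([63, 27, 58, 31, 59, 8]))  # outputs 8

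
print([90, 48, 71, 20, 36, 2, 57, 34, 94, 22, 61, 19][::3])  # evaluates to [90, 20, 57, 22]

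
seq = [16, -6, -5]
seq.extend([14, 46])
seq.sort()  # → [-6, -5, 14, 16, 46]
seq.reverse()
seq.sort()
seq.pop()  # 46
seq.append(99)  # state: [-6, -5, 14, 16, 99]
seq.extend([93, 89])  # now [-6, -5, 14, 16, 99, 93, 89]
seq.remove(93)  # [-6, -5, 14, 16, 99, 89]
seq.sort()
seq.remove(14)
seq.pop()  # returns 99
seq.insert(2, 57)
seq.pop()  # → 89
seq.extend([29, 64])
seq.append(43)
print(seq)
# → [-6, -5, 57, 16, 29, 64, 43]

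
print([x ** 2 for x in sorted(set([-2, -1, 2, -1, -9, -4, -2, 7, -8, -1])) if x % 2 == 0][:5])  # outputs [64, 16, 4, 4]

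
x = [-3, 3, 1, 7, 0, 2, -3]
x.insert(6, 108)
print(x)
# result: [-3, 3, 1, 7, 0, 2, 108, -3]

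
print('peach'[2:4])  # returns ac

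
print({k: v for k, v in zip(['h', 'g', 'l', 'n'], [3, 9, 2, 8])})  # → {'h': 3, 'g': 9, 'l': 2, 'n': 8}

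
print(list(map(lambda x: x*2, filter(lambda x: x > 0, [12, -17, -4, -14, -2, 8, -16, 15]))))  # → [24, 16, 30]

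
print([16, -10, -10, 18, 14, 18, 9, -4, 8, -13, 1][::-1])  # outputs [1, -13, 8, -4, 9, 18, 14, 18, -10, -10, 16]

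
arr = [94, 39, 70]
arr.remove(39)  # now [94, 70]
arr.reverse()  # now [70, 94]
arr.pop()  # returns 94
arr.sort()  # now [70]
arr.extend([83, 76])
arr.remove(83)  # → [70, 76]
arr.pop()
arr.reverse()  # [70]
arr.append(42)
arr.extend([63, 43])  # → [70, 42, 63, 43]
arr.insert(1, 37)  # [70, 37, 42, 63, 43]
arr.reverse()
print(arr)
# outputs [43, 63, 42, 37, 70]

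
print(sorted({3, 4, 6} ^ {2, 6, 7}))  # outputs [2, 3, 4, 7]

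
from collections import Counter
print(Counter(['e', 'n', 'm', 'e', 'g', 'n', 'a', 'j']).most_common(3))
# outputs [('e', 2), ('n', 2), ('m', 1)]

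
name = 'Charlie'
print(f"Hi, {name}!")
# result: Hi, Charlie!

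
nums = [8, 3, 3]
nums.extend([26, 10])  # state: [8, 3, 3, 26, 10]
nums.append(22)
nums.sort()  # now [3, 3, 8, 10, 22, 26]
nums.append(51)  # [3, 3, 8, 10, 22, 26, 51]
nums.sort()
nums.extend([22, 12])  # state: [3, 3, 8, 10, 22, 26, 51, 22, 12]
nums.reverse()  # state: [12, 22, 51, 26, 22, 10, 8, 3, 3]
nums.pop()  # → 3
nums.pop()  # 3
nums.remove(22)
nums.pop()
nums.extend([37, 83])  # [12, 51, 26, 22, 10, 37, 83]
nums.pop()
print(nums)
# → [12, 51, 26, 22, 10, 37]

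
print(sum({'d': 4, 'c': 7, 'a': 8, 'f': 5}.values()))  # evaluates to 24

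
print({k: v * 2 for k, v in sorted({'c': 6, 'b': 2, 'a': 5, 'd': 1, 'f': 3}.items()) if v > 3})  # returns {'a': 10, 'c': 12}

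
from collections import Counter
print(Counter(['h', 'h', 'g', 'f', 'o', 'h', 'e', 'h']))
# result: Counter({'h': 4, 'g': 1, 'f': 1, 'o': 1, 'e': 1})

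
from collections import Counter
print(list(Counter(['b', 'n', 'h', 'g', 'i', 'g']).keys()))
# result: ['b', 'n', 'h', 'g', 'i']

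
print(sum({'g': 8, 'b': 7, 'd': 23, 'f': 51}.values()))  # 89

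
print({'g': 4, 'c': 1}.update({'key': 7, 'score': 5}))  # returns None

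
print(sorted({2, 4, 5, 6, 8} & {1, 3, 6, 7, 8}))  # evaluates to [6, 8]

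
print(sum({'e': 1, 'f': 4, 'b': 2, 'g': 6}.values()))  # 13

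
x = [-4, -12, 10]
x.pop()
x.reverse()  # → [-12, -4]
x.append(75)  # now [-12, -4, 75]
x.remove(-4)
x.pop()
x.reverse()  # [-12]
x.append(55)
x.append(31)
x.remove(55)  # [-12, 31]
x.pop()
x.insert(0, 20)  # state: [20, -12]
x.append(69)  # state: [20, -12, 69]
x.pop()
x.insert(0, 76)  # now [76, 20, -12]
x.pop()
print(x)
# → [76, 20]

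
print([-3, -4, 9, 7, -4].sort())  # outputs None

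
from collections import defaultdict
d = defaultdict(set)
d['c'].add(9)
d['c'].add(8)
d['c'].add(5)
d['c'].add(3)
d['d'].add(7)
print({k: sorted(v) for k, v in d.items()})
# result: {'c': [3, 5, 8, 9], 'd': [7]}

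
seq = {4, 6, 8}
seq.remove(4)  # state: {6, 8}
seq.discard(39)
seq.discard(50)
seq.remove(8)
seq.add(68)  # {6, 68}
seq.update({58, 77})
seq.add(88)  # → {6, 58, 68, 77, 88}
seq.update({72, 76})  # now {6, 58, 68, 72, 76, 77, 88}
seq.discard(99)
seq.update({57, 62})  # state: {6, 57, 58, 62, 68, 72, 76, 77, 88}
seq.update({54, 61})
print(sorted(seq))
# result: [6, 54, 57, 58, 61, 62, 68, 72, 76, 77, 88]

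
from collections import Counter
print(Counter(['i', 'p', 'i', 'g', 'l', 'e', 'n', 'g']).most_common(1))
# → [('i', 2)]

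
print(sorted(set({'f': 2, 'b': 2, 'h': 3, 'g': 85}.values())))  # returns [2, 3, 85]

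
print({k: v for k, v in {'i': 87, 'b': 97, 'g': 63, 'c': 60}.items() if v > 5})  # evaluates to {'i': 87, 'b': 97, 'g': 63, 'c': 60}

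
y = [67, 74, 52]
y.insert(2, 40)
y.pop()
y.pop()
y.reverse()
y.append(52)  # [74, 67, 52]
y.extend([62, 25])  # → [74, 67, 52, 62, 25]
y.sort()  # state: [25, 52, 62, 67, 74]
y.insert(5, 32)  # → [25, 52, 62, 67, 74, 32]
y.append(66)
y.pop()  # 66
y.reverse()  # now [32, 74, 67, 62, 52, 25]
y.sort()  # [25, 32, 52, 62, 67, 74]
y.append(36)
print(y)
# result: [25, 32, 52, 62, 67, 74, 36]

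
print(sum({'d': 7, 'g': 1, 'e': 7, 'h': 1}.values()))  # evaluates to 16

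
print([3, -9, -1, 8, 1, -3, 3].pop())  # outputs 3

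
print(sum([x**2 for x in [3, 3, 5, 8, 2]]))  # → 111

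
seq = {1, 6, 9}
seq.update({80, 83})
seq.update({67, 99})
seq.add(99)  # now {1, 6, 9, 67, 80, 83, 99}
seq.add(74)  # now {1, 6, 9, 67, 74, 80, 83, 99}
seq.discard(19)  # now {1, 6, 9, 67, 74, 80, 83, 99}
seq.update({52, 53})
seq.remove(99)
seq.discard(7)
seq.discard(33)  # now {1, 6, 9, 52, 53, 67, 74, 80, 83}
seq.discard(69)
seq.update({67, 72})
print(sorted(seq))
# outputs [1, 6, 9, 52, 53, 67, 72, 74, 80, 83]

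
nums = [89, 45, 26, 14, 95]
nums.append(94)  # [89, 45, 26, 14, 95, 94]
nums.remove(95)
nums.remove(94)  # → [89, 45, 26, 14]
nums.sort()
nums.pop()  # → 89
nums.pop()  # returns 45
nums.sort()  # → [14, 26]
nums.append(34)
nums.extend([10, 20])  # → [14, 26, 34, 10, 20]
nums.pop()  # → 20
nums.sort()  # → [10, 14, 26, 34]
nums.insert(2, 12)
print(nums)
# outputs [10, 14, 12, 26, 34]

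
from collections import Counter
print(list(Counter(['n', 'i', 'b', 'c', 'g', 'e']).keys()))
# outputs ['n', 'i', 'b', 'c', 'g', 'e']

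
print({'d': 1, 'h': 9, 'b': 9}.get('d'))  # 1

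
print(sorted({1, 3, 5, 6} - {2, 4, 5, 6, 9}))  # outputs [1, 3]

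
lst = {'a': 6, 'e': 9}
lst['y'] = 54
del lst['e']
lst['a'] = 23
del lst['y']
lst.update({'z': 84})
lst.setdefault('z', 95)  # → 84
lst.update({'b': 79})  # {'a': 23, 'z': 84, 'b': 79}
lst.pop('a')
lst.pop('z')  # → 84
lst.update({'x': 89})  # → {'b': 79, 'x': 89}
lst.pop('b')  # 79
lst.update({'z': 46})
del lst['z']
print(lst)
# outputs {'x': 89}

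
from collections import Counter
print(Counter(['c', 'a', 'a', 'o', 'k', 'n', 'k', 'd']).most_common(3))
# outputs [('a', 2), ('k', 2), ('c', 1)]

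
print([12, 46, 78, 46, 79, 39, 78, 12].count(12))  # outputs 2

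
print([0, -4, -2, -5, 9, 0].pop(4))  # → 9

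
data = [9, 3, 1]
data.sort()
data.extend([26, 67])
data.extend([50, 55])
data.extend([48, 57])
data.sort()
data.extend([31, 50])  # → [1, 3, 9, 26, 48, 50, 55, 57, 67, 31, 50]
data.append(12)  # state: [1, 3, 9, 26, 48, 50, 55, 57, 67, 31, 50, 12]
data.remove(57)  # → [1, 3, 9, 26, 48, 50, 55, 67, 31, 50, 12]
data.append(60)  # [1, 3, 9, 26, 48, 50, 55, 67, 31, 50, 12, 60]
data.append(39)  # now [1, 3, 9, 26, 48, 50, 55, 67, 31, 50, 12, 60, 39]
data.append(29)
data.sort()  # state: [1, 3, 9, 12, 26, 29, 31, 39, 48, 50, 50, 55, 60, 67]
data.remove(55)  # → [1, 3, 9, 12, 26, 29, 31, 39, 48, 50, 50, 60, 67]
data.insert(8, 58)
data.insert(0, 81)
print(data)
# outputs [81, 1, 3, 9, 12, 26, 29, 31, 39, 58, 48, 50, 50, 60, 67]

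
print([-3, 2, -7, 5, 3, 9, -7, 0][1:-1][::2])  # [2, 5, 9]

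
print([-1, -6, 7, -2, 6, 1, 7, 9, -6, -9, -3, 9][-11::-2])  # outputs [-6]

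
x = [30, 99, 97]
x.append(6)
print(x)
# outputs [30, 99, 97, 6]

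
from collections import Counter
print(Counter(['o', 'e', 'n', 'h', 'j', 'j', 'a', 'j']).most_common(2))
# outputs [('j', 3), ('o', 1)]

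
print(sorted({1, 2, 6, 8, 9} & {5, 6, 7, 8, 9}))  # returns [6, 8, 9]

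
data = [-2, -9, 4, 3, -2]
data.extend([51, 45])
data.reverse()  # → [45, 51, -2, 3, 4, -9, -2]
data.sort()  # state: [-9, -2, -2, 3, 4, 45, 51]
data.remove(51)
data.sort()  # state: [-9, -2, -2, 3, 4, 45]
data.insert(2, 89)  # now [-9, -2, 89, -2, 3, 4, 45]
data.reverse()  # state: [45, 4, 3, -2, 89, -2, -9]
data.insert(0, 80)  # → [80, 45, 4, 3, -2, 89, -2, -9]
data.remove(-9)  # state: [80, 45, 4, 3, -2, 89, -2]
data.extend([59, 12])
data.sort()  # [-2, -2, 3, 4, 12, 45, 59, 80, 89]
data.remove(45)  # [-2, -2, 3, 4, 12, 59, 80, 89]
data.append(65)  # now [-2, -2, 3, 4, 12, 59, 80, 89, 65]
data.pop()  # 65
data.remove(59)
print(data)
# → [-2, -2, 3, 4, 12, 80, 89]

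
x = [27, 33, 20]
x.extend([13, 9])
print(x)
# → [27, 33, 20, 13, 9]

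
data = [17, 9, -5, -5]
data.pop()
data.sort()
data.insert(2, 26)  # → [-5, 9, 26, 17]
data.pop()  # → 17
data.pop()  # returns 26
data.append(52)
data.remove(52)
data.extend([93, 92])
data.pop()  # 92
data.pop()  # 93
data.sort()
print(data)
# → [-5, 9]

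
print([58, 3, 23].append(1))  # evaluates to None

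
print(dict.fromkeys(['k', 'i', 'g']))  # {'k': None, 'i': None, 'g': None}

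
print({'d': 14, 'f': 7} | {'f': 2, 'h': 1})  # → {'d': 14, 'f': 2, 'h': 1}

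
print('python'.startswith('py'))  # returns True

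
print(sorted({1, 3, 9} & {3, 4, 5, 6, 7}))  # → [3]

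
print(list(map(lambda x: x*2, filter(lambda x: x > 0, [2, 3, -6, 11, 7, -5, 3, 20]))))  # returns [4, 6, 22, 14, 6, 40]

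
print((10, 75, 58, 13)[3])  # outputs 13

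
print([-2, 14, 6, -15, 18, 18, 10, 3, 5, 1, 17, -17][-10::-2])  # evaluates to [6, -2]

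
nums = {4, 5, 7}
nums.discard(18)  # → {4, 5, 7}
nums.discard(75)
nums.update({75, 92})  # {4, 5, 7, 75, 92}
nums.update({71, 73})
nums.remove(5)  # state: {4, 7, 71, 73, 75, 92}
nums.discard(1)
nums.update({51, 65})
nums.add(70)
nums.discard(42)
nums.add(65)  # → {4, 7, 51, 65, 70, 71, 73, 75, 92}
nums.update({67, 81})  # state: {4, 7, 51, 65, 67, 70, 71, 73, 75, 81, 92}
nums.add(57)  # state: {4, 7, 51, 57, 65, 67, 70, 71, 73, 75, 81, 92}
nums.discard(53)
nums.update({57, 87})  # {4, 7, 51, 57, 65, 67, 70, 71, 73, 75, 81, 87, 92}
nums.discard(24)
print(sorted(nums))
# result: [4, 7, 51, 57, 65, 67, 70, 71, 73, 75, 81, 87, 92]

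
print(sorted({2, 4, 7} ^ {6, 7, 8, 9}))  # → [2, 4, 6, 8, 9]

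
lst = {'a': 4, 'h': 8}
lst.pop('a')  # 4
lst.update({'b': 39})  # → {'h': 8, 'b': 39}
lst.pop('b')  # 39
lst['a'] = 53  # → {'h': 8, 'a': 53}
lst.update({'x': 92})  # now {'h': 8, 'a': 53, 'x': 92}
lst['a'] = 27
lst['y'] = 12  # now {'h': 8, 'a': 27, 'x': 92, 'y': 12}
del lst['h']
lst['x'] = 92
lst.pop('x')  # 92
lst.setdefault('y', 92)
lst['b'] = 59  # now {'a': 27, 'y': 12, 'b': 59}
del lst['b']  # {'a': 27, 'y': 12}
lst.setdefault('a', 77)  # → 27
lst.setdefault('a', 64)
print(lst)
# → {'a': 27, 'y': 12}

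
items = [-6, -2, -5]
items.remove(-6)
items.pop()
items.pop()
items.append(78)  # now [78]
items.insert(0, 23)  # [23, 78]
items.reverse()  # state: [78, 23]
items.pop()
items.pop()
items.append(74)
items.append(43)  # [74, 43]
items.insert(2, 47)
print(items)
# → [74, 43, 47]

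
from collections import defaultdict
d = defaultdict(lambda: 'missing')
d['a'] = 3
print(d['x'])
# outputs missing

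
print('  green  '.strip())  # green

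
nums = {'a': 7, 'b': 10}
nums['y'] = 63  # {'a': 7, 'b': 10, 'y': 63}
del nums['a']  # {'b': 10, 'y': 63}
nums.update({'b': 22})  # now {'b': 22, 'y': 63}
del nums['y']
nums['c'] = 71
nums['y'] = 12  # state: {'b': 22, 'c': 71, 'y': 12}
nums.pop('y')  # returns 12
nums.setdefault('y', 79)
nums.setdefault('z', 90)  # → 90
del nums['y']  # {'b': 22, 'c': 71, 'z': 90}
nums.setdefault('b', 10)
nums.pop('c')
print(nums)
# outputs {'b': 22, 'z': 90}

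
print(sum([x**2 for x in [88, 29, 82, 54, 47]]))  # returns 20434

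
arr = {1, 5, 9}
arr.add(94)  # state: {1, 5, 9, 94}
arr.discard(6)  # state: {1, 5, 9, 94}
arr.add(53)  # {1, 5, 9, 53, 94}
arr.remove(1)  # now {5, 9, 53, 94}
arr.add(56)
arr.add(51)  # {5, 9, 51, 53, 56, 94}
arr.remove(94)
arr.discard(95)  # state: {5, 9, 51, 53, 56}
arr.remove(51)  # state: {5, 9, 53, 56}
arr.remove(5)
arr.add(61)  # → {9, 53, 56, 61}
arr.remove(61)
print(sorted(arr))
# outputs [9, 53, 56]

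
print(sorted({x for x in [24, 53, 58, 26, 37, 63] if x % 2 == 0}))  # [24, 26, 58]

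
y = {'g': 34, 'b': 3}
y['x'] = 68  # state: {'g': 34, 'b': 3, 'x': 68}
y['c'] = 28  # {'g': 34, 'b': 3, 'x': 68, 'c': 28}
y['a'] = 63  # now {'g': 34, 'b': 3, 'x': 68, 'c': 28, 'a': 63}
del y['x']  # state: {'g': 34, 'b': 3, 'c': 28, 'a': 63}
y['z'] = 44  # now {'g': 34, 'b': 3, 'c': 28, 'a': 63, 'z': 44}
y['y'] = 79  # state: {'g': 34, 'b': 3, 'c': 28, 'a': 63, 'z': 44, 'y': 79}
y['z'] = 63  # {'g': 34, 'b': 3, 'c': 28, 'a': 63, 'z': 63, 'y': 79}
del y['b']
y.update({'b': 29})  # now {'g': 34, 'c': 28, 'a': 63, 'z': 63, 'y': 79, 'b': 29}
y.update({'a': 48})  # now {'g': 34, 'c': 28, 'a': 48, 'z': 63, 'y': 79, 'b': 29}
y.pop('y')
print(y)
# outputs {'g': 34, 'c': 28, 'a': 48, 'z': 63, 'b': 29}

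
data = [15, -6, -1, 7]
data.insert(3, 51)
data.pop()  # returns 7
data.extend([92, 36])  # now [15, -6, -1, 51, 92, 36]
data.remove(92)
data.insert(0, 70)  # [70, 15, -6, -1, 51, 36]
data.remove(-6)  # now [70, 15, -1, 51, 36]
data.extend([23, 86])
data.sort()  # [-1, 15, 23, 36, 51, 70, 86]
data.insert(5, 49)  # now [-1, 15, 23, 36, 51, 49, 70, 86]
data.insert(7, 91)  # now [-1, 15, 23, 36, 51, 49, 70, 91, 86]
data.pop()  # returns 86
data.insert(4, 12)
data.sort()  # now [-1, 12, 15, 23, 36, 49, 51, 70, 91]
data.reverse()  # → [91, 70, 51, 49, 36, 23, 15, 12, -1]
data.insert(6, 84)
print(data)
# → [91, 70, 51, 49, 36, 23, 84, 15, 12, -1]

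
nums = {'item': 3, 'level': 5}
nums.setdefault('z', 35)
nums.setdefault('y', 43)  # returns 43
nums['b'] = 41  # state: {'item': 3, 'level': 5, 'z': 35, 'y': 43, 'b': 41}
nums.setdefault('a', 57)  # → 57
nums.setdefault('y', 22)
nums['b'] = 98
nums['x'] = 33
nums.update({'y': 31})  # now {'item': 3, 'level': 5, 'z': 35, 'y': 31, 'b': 98, 'a': 57, 'x': 33}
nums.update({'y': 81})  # {'item': 3, 'level': 5, 'z': 35, 'y': 81, 'b': 98, 'a': 57, 'x': 33}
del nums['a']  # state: {'item': 3, 'level': 5, 'z': 35, 'y': 81, 'b': 98, 'x': 33}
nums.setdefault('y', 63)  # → 81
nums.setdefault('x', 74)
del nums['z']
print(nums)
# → {'item': 3, 'level': 5, 'y': 81, 'b': 98, 'x': 33}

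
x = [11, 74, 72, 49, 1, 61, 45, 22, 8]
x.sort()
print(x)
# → [1, 8, 11, 22, 45, 49, 61, 72, 74]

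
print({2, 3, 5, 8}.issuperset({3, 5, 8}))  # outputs True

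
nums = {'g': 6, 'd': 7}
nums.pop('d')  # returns 7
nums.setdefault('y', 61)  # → 61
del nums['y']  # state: {'g': 6}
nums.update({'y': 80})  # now {'g': 6, 'y': 80}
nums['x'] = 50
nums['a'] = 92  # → {'g': 6, 'y': 80, 'x': 50, 'a': 92}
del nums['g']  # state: {'y': 80, 'x': 50, 'a': 92}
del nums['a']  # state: {'y': 80, 'x': 50}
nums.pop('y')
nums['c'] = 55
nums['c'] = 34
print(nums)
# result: {'x': 50, 'c': 34}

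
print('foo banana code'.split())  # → ['foo', 'banana', 'code']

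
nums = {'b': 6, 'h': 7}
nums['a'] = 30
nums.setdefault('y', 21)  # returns 21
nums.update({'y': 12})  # {'b': 6, 'h': 7, 'a': 30, 'y': 12}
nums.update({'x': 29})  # {'b': 6, 'h': 7, 'a': 30, 'y': 12, 'x': 29}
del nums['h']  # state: {'b': 6, 'a': 30, 'y': 12, 'x': 29}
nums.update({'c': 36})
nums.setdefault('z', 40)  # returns 40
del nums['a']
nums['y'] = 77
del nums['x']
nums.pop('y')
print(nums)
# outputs {'b': 6, 'c': 36, 'z': 40}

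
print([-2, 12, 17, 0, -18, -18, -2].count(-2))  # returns 2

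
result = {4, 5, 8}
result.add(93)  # {4, 5, 8, 93}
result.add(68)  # {4, 5, 8, 68, 93}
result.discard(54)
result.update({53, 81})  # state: {4, 5, 8, 53, 68, 81, 93}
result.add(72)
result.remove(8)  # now {4, 5, 53, 68, 72, 81, 93}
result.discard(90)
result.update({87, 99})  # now {4, 5, 53, 68, 72, 81, 87, 93, 99}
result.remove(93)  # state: {4, 5, 53, 68, 72, 81, 87, 99}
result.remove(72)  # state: {4, 5, 53, 68, 81, 87, 99}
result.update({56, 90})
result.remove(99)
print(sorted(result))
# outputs [4, 5, 53, 56, 68, 81, 87, 90]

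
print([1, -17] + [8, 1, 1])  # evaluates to [1, -17, 8, 1, 1]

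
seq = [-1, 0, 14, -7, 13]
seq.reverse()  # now [13, -7, 14, 0, -1]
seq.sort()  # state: [-7, -1, 0, 13, 14]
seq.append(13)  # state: [-7, -1, 0, 13, 14, 13]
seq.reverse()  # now [13, 14, 13, 0, -1, -7]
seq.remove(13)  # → [14, 13, 0, -1, -7]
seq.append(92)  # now [14, 13, 0, -1, -7, 92]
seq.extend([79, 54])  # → [14, 13, 0, -1, -7, 92, 79, 54]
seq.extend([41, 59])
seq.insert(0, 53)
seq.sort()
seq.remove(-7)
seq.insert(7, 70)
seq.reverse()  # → [92, 79, 59, 70, 54, 53, 41, 14, 13, 0, -1]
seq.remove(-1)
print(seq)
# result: [92, 79, 59, 70, 54, 53, 41, 14, 13, 0]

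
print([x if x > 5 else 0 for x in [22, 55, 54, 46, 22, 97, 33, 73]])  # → [22, 55, 54, 46, 22, 97, 33, 73]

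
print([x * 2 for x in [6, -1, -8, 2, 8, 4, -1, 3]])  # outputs [12, -2, -16, 4, 16, 8, -2, 6]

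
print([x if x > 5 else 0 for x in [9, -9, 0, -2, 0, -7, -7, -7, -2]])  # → [9, 0, 0, 0, 0, 0, 0, 0, 0]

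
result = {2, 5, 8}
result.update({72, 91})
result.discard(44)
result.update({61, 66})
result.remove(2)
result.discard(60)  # {5, 8, 61, 66, 72, 91}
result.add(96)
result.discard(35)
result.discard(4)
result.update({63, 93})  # {5, 8, 61, 63, 66, 72, 91, 93, 96}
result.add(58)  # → {5, 8, 58, 61, 63, 66, 72, 91, 93, 96}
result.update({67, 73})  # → {5, 8, 58, 61, 63, 66, 67, 72, 73, 91, 93, 96}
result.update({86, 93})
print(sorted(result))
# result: [5, 8, 58, 61, 63, 66, 67, 72, 73, 86, 91, 93, 96]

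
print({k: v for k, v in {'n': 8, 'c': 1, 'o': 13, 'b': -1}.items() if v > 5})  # {'n': 8, 'o': 13}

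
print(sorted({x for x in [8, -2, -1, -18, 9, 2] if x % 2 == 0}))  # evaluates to [-18, -2, 2, 8]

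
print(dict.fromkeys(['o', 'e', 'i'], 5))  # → {'o': 5, 'e': 5, 'i': 5}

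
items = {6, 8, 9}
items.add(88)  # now {6, 8, 9, 88}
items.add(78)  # {6, 8, 9, 78, 88}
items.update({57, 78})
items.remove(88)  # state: {6, 8, 9, 57, 78}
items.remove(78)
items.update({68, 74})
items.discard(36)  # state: {6, 8, 9, 57, 68, 74}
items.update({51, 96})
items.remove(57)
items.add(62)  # {6, 8, 9, 51, 62, 68, 74, 96}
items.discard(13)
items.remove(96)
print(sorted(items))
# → [6, 8, 9, 51, 62, 68, 74]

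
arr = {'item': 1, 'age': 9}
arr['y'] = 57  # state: {'item': 1, 'age': 9, 'y': 57}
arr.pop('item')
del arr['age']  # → {'y': 57}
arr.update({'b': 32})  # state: {'y': 57, 'b': 32}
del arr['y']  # {'b': 32}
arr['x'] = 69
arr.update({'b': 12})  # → {'b': 12, 'x': 69}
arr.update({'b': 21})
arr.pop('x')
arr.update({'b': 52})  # {'b': 52}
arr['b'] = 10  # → {'b': 10}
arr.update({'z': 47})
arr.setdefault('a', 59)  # 59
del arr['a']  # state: {'b': 10, 'z': 47}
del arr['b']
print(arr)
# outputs {'z': 47}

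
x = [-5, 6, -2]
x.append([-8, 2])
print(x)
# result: [-5, 6, -2, [-8, 2]]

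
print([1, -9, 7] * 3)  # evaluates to [1, -9, 7, 1, -9, 7, 1, -9, 7]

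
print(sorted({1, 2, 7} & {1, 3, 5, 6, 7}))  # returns [1, 7]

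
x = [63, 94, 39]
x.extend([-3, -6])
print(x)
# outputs [63, 94, 39, -3, -6]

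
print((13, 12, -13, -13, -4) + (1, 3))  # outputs (13, 12, -13, -13, -4, 1, 3)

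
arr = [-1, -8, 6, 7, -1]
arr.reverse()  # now [-1, 7, 6, -8, -1]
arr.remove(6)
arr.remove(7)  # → [-1, -8, -1]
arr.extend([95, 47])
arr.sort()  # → [-8, -1, -1, 47, 95]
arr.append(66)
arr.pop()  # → 66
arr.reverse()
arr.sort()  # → [-8, -1, -1, 47, 95]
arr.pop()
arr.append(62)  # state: [-8, -1, -1, 47, 62]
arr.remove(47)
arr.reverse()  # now [62, -1, -1, -8]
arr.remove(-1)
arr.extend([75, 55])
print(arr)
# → [62, -1, -8, 75, 55]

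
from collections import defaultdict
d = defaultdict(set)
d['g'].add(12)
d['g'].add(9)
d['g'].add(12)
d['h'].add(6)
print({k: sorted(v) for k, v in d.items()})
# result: {'g': [9, 12], 'h': [6]}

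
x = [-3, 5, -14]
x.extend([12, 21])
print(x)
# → [-3, 5, -14, 12, 21]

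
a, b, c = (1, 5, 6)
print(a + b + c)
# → 12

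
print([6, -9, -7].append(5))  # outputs None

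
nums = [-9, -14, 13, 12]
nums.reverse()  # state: [12, 13, -14, -9]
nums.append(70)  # [12, 13, -14, -9, 70]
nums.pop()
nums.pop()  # -9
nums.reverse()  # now [-14, 13, 12]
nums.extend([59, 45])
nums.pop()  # 45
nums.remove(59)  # [-14, 13, 12]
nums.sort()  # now [-14, 12, 13]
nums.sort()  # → [-14, 12, 13]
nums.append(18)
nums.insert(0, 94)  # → [94, -14, 12, 13, 18]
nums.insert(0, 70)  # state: [70, 94, -14, 12, 13, 18]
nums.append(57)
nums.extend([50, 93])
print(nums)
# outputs [70, 94, -14, 12, 13, 18, 57, 50, 93]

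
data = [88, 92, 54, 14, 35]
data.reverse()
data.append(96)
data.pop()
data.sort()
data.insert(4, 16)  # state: [14, 35, 54, 88, 16, 92]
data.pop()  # 92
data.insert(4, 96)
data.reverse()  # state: [16, 96, 88, 54, 35, 14]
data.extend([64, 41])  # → [16, 96, 88, 54, 35, 14, 64, 41]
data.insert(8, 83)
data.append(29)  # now [16, 96, 88, 54, 35, 14, 64, 41, 83, 29]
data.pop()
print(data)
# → [16, 96, 88, 54, 35, 14, 64, 41, 83]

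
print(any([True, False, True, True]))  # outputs True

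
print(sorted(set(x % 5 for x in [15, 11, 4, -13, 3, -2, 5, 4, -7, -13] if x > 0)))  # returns [0, 1, 3, 4]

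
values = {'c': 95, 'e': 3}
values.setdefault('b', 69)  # 69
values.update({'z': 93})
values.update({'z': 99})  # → {'c': 95, 'e': 3, 'b': 69, 'z': 99}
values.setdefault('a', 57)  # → 57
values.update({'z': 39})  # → {'c': 95, 'e': 3, 'b': 69, 'z': 39, 'a': 57}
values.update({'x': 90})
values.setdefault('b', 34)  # 69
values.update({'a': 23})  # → {'c': 95, 'e': 3, 'b': 69, 'z': 39, 'a': 23, 'x': 90}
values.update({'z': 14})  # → {'c': 95, 'e': 3, 'b': 69, 'z': 14, 'a': 23, 'x': 90}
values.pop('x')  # 90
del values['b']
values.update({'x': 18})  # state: {'c': 95, 'e': 3, 'z': 14, 'a': 23, 'x': 18}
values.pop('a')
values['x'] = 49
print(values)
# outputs {'c': 95, 'e': 3, 'z': 14, 'x': 49}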